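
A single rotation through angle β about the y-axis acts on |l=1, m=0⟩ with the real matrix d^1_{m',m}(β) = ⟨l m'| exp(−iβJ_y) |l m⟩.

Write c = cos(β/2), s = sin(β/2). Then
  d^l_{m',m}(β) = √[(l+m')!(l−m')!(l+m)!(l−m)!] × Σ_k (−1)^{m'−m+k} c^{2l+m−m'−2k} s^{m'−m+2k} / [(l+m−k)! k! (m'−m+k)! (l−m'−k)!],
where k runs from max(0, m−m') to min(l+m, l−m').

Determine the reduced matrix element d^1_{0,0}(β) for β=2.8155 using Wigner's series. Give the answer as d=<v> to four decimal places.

d=-0.9473

d^1_{0,0}(β=2.8155) via Wigner's sum:
With c≡cos(β/2)=0.162325 and s≡sin(β/2)=0.986737, N=[1·1·1·1]^{1/2}=1.000000
Admissible k: 0..1 (factorial args all ≥0)
  k=0: (−1)^0·1.0000/(1)·0.1623^2·0.9867^0 = +0.026349
  k=1: (−1)^1·1.0000/(1)·0.1623^0·0.9867^2 = -0.973651
d^1_{0,0}(2.8155) = +0.026349 -0.973651 = -0.947301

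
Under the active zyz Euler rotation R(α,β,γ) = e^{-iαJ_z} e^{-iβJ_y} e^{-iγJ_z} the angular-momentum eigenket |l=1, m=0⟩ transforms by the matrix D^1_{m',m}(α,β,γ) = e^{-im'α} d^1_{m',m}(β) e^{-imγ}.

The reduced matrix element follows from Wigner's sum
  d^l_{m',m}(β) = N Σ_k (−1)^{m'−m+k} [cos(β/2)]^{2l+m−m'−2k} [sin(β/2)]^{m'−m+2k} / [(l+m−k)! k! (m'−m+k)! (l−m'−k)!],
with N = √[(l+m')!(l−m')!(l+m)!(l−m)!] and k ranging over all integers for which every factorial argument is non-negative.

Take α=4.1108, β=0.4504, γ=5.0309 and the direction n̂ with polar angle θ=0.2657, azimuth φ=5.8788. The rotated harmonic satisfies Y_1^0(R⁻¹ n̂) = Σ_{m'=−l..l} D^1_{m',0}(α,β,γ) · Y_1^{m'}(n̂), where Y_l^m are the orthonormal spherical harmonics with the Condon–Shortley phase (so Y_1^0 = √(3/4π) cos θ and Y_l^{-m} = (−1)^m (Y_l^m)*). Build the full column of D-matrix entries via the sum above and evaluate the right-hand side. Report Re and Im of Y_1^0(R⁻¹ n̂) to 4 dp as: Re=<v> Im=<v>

Re=0.4135 Im=0.0000

Need the full column D^1_{m',0} for m'=−1..1 at α=4.1108, β=0.4504, γ=5.0309.
cos(β/2)=0.974749, sin(β/2)=0.223301
d^1_{-1,0}: single k=1 term ⇒ +0.307822;  D = -0.174213-0.253780i
d^1_{0,0}: k∈[0..1] ⇒ +0.950137 -0.049863 = +0.900273;  D = +0.900273+0.000000i
d^1_{1,0}: single k=0 term ⇒ -0.307822;  D = +0.174213-0.253780i
Y_1^{m'}(θ=0.2657,φ=5.8788) and Σ D·Y over m':
  (-0.1742-0.2538i)·(+0.0834+0.0357i)  (+0.9003+0.0000i)·(+0.4715+0.0000i)  (+0.1742-0.2538i)·(-0.0834+0.0357i)
Y_1^0(R⁻¹ n̂) = +0.413497+0.000000i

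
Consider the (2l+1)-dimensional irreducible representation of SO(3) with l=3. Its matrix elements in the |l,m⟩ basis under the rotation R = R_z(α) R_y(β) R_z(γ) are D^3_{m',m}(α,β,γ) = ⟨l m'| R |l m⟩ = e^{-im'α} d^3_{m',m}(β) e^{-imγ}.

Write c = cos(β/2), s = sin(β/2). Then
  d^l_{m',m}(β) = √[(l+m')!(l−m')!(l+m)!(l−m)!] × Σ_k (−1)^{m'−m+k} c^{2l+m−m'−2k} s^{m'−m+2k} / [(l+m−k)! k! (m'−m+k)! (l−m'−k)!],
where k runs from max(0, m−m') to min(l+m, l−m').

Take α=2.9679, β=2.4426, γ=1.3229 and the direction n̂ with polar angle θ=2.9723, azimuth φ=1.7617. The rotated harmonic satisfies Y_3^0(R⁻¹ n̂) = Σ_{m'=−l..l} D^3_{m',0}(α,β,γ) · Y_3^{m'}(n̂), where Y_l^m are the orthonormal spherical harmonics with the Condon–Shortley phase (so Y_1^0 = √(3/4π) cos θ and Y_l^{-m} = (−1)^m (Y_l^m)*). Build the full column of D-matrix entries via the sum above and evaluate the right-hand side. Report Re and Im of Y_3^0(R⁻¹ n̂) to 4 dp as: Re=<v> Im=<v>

Re=0.0432 Im=0.0000

Need the full column D^3_{m',0} for m'=−3..3 at α=2.9679, β=2.4426, γ=1.3229.
cos(β/2)=0.342425, sin(β/2)=0.939545
d^3_{-3,0}: single k=3 term ⇒ +0.148923;  D = -0.129159+0.074136i
d^3_{-2,0}: k∈[2..3] ⇒ +0.066475 -0.500451 = -0.433976;  D = -0.408053+0.147743i
d^3_{-1,0}: k∈[1..3] ⇒ +0.015323 -0.346067 +0.868449 = +0.537705;  D = -0.529614+0.092926i
d^3_{0,0}: k∈[0..3] ⇒ +0.001612 -0.109229 +0.822325 -0.687870 = +0.026838;  D = +0.026838+0.000000i
d^3_{1,0}: k∈[0..2] ⇒ -0.015323 +0.346067 -0.868449 = -0.537705;  D = +0.529614+0.092926i
d^3_{2,0}: k∈[0..1] ⇒ +0.066475 -0.500451 = -0.433976;  D = -0.408053-0.147743i
d^3_{3,0}: single k=0 term ⇒ -0.148923;  D = +0.129159+0.074136i
Y_3^{m'}(θ=2.9723,φ=1.7617) and Σ D·Y over m':
  (-0.1292+0.0741i)·(+0.0011+0.0017i)  (-0.4081+0.1477i)·(+0.0265-0.0107i)  (-0.5296+0.0929i)·(-0.0399-0.2063i)  (+0.0268+0.0000i)·(-0.6835+0.0000i)  (+0.5296+0.0929i)·(+0.0399-0.2063i)  (-0.4081-0.1477i)·(+0.0265+0.0107i)  (+0.1292+0.0741i)·(-0.0011+0.0017i)
Y_3^0(R⁻¹ n̂) = +0.043176-0.000000i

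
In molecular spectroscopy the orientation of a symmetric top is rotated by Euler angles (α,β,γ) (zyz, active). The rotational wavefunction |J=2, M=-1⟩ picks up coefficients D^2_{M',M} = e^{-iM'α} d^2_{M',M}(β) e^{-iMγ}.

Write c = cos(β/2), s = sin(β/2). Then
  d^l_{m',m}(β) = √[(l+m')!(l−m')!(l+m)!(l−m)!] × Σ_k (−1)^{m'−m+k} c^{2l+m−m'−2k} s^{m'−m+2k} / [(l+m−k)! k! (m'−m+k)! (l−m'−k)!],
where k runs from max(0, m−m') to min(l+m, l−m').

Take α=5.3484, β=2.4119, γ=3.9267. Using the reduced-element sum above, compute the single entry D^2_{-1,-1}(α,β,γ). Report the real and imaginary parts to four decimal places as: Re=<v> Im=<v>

D^2_{-1,-1}(5.3484,2.4119,3.9267) = e^{-i·-1·5.3484}·d^2_{-1,-1}(2.4119)·e^{-i·-1·3.9267}. Compute d first:
Half-angle: c=0.356806, s=0.934179. N=√(1·6·1·6)=6.000000
k∈{0,1} keeps every argument non-negative
  k=0: (−1)^0·6.0000/(6)·0.3568^4·0.9342^0 = +0.016208
  k=1: (−1)^1·6.0000/(2)·0.3568^2·0.9342^2 = -0.333307
d^2_{-1,-1}(2.4119) = +0.016208 -0.333307 = -0.317099
D = (+0.593991-0.804472i)·(-0.317099)·(-0.707312-0.706901i) = +0.313554-0.047286i

Re=0.3136 Im=-0.0473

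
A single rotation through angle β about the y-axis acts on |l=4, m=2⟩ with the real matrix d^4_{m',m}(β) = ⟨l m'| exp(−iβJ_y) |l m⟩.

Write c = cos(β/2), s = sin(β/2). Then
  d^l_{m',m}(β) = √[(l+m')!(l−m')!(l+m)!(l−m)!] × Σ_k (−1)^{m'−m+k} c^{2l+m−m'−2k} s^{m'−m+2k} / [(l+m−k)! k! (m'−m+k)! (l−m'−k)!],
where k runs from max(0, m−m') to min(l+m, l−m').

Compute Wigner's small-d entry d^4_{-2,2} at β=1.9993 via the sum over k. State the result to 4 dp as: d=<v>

d^4_{-2,2}(β=1.9993) via Wigner's sum:
c=cos(1.9993/2)=0.540597, s=sin(1.9993/2)=0.841282; N=√[2·720·720·2]=1440.000000
The bounds max(0,m−m')=4 and min(l+m,l−m')=6 give 3 terms
  k=4: (−1)^0·1440.0000/(96)·0.5406^4·0.8413^4 = +0.641728
  k=5: (−1)^1·1440.0000/(120)·0.5406^2·0.8413^6 = -1.243304
  k=6: (−1)^2·1440.0000/(1440)·0.5406^0·0.8413^8 = +0.250918
d^4_{-2,2}(1.9993) = +0.641728 -1.243304 +0.250918 = -0.350657

d=-0.3507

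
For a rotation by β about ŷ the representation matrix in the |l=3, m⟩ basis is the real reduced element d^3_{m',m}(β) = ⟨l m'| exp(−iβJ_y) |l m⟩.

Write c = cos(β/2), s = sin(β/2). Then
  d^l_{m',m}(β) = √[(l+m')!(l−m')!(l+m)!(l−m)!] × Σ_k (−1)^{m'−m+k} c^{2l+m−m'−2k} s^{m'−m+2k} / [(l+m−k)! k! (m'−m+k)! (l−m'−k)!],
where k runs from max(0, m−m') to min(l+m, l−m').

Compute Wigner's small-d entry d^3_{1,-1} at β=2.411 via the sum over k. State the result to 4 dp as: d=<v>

d^3_{1,-1}(β=2.411) via Wigner's sum:
With c≡cos(β/2)=0.357226 and s≡sin(β/2)=0.934018, N=[24·2·2·24]^{1/2}=48.000000
k∈{0,1,2} keeps every argument non-negative
  k=0: (−1)^2·48.0000/(8)·0.3572^4·0.9340^2 = +0.085238
  k=1: (−1)^3·48.0000/(6)·0.3572^2·0.9340^4 = -0.776957
  k=2: (−1)^4·48.0000/(48)·0.3572^0·0.9340^6 = +0.663944
d^3_{1,-1}(2.411) = +0.085238 -0.776957 +0.663944 = -0.027775

d=-0.0278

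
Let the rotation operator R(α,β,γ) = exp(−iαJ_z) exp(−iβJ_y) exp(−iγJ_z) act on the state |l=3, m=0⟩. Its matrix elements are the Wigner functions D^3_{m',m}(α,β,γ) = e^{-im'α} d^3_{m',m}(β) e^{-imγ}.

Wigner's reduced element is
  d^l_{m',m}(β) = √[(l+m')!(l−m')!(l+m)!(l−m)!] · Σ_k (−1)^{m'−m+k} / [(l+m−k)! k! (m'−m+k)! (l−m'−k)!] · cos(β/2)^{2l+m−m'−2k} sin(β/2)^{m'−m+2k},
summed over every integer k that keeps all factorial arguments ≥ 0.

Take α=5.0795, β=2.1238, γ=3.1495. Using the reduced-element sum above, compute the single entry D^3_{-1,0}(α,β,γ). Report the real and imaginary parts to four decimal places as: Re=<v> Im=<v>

Re=0.0502 Im=-0.1305

D^3_{-1,0}(5.0795,2.1238,3.1495) = e^{-i·-1·5.0795}·d^3_{-1,0}(2.1238)·e^{-i·0·3.1495}. Compute d first:
Half-angle: c=0.487214, s=0.873283. N=√(2·24·6·6)=41.569219
Admissible k: 1..3 (factorial args all ≥0)
  k=1: (−1)^0·41.5692/(12)·0.4872^5·0.8733^1 = +0.083051
  k=2: (−1)^1·41.5692/(4)·0.4872^3·0.8733^3 = -0.800452
  k=3: (−1)^2·41.5692/(12)·0.4872^1·0.8733^5 = +0.857205
d^3_{-1,0}(2.1238) = +0.083051 -0.800452 +0.857205 = +0.139804
Phases: e^{-i·(-1)·5.0795}=+0.358920-0.933368i, e^{-i·(0)·3.1495}=+1.000000+0.000000i ⇒ D=+0.050178-0.130488i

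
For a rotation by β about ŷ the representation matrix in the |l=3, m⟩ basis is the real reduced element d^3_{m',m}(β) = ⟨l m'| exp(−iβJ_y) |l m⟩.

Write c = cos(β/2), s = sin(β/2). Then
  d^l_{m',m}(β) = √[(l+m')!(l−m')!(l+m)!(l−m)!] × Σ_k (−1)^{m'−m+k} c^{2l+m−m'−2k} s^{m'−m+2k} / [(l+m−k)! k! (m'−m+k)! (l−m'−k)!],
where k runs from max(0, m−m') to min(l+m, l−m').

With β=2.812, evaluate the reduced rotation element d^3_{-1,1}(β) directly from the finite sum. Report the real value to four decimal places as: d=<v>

d^3_{-1,1}(β=2.812) via Wigner's sum:
Half-angle: c=0.164051, s=0.986452. N=√(2·24·24·2)=48.000000
Admissible k: 2..4 (factorial args all ≥0)
  k=2: (−1)^0·48.0000/(8)·0.1641^4·0.9865^2 = +0.004229
  k=3: (−1)^1·48.0000/(6)·0.1641^2·0.9865^4 = -0.203870
  k=4: (−1)^2·48.0000/(48)·0.1641^0·0.9865^6 = +0.921415
d^3_{-1,1}(2.812) = +0.004229 -0.203870 +0.921415 = +0.721774

d=0.7218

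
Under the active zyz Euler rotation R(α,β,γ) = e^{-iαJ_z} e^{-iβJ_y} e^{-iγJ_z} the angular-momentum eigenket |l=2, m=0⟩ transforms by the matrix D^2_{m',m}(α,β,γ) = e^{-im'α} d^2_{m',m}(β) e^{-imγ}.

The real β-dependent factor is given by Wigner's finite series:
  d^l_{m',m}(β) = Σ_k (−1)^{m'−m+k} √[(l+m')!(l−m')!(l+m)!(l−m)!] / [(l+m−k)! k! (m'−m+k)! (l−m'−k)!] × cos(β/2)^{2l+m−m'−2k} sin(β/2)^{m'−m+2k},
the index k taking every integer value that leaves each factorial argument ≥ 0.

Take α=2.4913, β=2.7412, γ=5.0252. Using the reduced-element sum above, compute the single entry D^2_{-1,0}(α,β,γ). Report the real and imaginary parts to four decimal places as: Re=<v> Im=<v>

Re=0.3499 Im=-0.2662

First d^2_{-1,0}(β=2.7412), then the phase factors e^{-i(-1)α} and e^{-i(0)γ}:
c=cos(2.7412/2)=0.198862, s=sin(2.7412/2)=0.980028; N=√[1·6·2·2]=4.898979
k∈{1,2} keeps every argument non-negative
  k=1: (−1)^0·4.8990/(2)·0.1989^3·0.9800^1 = +0.018879
  k=2: (−1)^1·4.8990/(2)·0.1989^1·0.9800^3 = -0.458503
d^2_{-1,0}(2.7412) = +0.018879 -0.458503 = -0.439624
Attach z-rotation phases: D = e^{-i(-1)(2.4913)}·(-0.439624)·e^{-i(0)(5.0252)} = +0.349900-0.266157i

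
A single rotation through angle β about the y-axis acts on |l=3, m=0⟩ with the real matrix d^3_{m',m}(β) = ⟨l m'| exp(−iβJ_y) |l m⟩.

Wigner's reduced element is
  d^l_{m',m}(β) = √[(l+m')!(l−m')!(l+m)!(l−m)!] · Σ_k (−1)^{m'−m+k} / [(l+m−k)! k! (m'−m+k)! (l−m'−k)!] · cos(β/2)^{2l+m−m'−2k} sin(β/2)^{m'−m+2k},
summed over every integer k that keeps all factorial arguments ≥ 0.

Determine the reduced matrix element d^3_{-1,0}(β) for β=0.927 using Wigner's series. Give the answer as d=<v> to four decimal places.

d^3_{-1,0}(β=0.927) via Wigner's sum:
Half-angle: c=0.894493, s=0.447082. N=√(2·24·6·6)=41.569219
k: max(0,(0)−(-1))=1 … min(3+(0),3−(-1))=3
  k=1: (−1)^0·41.5692/(12)·0.8945^5·0.4471^1 = +0.886875
  k=2: (−1)^1·41.5692/(4)·0.8945^3·0.4471^3 = -0.664666
  k=3: (−1)^2·41.5692/(12)·0.8945^1·0.4471^5 = +0.055348
d^3_{-1,0}(0.927) = +0.886875 -0.664666 +0.055348 = +0.277558

d=0.2776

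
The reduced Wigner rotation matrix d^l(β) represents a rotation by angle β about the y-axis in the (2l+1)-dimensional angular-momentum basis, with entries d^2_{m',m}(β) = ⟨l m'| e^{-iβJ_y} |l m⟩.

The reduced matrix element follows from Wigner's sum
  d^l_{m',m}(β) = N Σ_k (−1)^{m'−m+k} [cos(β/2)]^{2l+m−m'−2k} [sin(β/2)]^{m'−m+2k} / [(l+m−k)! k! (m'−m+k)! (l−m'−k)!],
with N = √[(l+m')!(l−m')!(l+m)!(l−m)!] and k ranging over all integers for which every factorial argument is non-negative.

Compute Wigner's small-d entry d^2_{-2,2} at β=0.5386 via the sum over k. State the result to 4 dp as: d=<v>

d=0.0050

d^2_{-2,2}(β=0.5386) via Wigner's sum:
c=cos(0.5386/2)=0.963957, s=sin(0.5386/2)=0.266057; N=√[1·24·24·1]=24.000000
k: max(0,(2)−(-2))=4 … min(2+(2),2−(-2))=4
  k=4: (−1)^0·24.0000/(24)·0.9640^0·0.2661^4 = +0.005011
d^2_{-2,2}(0.5386) = +0.005011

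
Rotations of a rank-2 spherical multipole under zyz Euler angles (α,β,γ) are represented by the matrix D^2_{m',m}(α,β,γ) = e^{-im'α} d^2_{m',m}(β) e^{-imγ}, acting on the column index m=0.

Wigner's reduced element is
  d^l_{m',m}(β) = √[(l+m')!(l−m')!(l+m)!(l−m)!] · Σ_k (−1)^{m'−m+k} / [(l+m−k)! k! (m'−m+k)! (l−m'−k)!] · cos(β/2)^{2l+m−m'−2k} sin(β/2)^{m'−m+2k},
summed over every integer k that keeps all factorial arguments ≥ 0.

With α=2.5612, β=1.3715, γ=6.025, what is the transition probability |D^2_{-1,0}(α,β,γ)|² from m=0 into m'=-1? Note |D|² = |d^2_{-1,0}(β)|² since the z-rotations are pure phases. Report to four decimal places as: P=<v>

Split into d^2_{-1,0}(β=1.3715) × two z-phases.
c=cos(1.3715/2)=0.773944, s=sin(1.3715/2)=0.633254; N=√[1·6·2·2]=4.898979
k: max(0,(0)−(-1))=1 … min(2+(0),2−(-1))=2
  k=1: (−1)^0·4.8990/(2)·0.7739^3·0.6333^1 = +0.719089
  k=2: (−1)^1·4.8990/(2)·0.7739^1·0.6333^3 = -0.481414
d^2_{-1,0}(1.3715) = +0.719089 -0.481414 = +0.237675
|D^2_{-1,0}|² = |d^2_{-1,0}(β)|² = (+0.237675)² = 0.056489 (the z-rotation phases have unit modulus)

P=0.0565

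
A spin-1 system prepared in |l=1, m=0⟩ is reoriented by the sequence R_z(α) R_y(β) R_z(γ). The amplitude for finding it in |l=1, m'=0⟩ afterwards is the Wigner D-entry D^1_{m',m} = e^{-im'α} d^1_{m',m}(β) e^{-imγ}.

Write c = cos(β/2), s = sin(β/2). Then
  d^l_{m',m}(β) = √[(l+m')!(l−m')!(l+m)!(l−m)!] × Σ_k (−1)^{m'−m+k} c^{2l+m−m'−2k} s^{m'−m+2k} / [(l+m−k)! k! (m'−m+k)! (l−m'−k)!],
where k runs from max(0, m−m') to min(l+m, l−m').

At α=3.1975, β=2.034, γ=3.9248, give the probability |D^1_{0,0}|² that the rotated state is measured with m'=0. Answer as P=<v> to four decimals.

Split into d^1_{0,0}(β=2.034) × two z-phases.
Half-angle: c=0.525920, s=0.850534. N=√(1·1·1·1)=1.000000
k: max(0,(0)−(0))=0 … min(1+(0),1−(0))=1
  k=0: (−1)^0·1.0000/(1)·0.5259^2·0.8505^0 = +0.276592
  k=1: (−1)^1·1.0000/(1)·0.5259^0·0.8505^2 = -0.723408
d^1_{0,0}(2.034) = +0.276592 -0.723408 = -0.446816
|D^1_{0,0}|² = |d^1_{0,0}(β)|² = (-0.446816)² = 0.199645 (the z-rotation phases have unit modulus)

P=0.1996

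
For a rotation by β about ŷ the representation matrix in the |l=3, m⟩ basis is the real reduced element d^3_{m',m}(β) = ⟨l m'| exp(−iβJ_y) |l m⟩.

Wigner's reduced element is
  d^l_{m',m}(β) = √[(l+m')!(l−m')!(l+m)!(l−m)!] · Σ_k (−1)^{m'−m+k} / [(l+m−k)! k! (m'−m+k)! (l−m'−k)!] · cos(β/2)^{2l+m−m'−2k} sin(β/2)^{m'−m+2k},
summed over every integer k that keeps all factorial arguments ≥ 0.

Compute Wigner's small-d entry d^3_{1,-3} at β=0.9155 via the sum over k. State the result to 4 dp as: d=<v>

d=0.1189

d^3_{1,-3}(β=0.9155) via Wigner's sum:
c=cos(0.9155/2)=0.897049, s=sin(0.9155/2)=0.441931; N=√[24·2·1·720]=185.903201
k: max(0,(-3)−(1))=0 … min(3+(-3),3−(1))=0
  k=0: (−1)^4·185.9032/(48)·0.8970^2·0.4419^4 = +0.118876
d^3_{1,-3}(0.9155) = +0.118876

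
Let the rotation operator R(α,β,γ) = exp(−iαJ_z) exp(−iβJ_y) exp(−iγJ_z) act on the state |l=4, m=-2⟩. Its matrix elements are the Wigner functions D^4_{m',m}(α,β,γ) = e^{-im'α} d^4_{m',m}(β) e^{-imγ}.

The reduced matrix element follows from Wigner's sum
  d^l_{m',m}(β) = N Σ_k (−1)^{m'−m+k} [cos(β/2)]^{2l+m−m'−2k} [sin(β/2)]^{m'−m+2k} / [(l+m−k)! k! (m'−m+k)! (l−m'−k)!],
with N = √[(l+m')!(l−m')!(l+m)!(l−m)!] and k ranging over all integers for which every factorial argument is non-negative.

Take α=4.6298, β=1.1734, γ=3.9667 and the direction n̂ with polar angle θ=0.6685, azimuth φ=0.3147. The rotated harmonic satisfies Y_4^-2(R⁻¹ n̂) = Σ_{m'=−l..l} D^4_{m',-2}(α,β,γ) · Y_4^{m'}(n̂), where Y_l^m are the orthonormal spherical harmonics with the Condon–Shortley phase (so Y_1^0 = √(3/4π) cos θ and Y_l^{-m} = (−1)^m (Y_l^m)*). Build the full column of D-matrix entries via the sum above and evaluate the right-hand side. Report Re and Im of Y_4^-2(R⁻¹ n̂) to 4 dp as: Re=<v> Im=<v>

Need the full column D^4_{m',-2} for m'=−4..4 at α=4.6298, β=1.1734, γ=3.9667.
cos(β/2)=0.832772, sin(β/2)=0.553616
d^4_{-4,-2}: single k=2 term ⇒ +0.540945;  D = +0.134323+0.524003i
d^4_{-3,-2}: k∈[1..2] ⇒ +0.575381 -0.762855 = -0.187473;  D = +0.184823-0.031412i
d^4_{-2,-2}: k∈[0..2] ⇒ +0.231318 -1.226748 +0.677689 = -0.317742;  D = +0.027216+0.316574i
d^4_{-1,-2}: k∈[0..2] ⇒ -0.652421 +1.441660 -0.424753 = +0.364486;  D = +0.364484-0.001156i
d^4_{0,-2}: k∈[0..2] ⇒ +0.969830 -1.142955 +0.189420 = +0.016295;  D = -0.001293+0.016243i
d^4_{1,-2}: k∈[0..2] ⇒ -0.961107 +0.637129 -0.056315 = -0.380292;  D = +0.375312+0.061341i
d^4_{2,-2}: k∈[0..2] ⇒ +0.677689 -0.239599 +0.008824 = +0.446914;  D = +0.108227-0.433611i
d^4_{3,-2}: k∈[0..1] ⇒ -0.337137 +0.049665 = -0.287472;  D = -0.272222-0.092388i
d^4_{4,-2}: single k=0 term ⇒ +0.105653;  D = -0.042092+0.096906i
Y_4^{m'}(θ=0.6685,φ=0.3147) and Σ D·Y over m':
  (+0.1343+0.5240i)·(+0.0200-0.0622i)  (+0.1848-0.0314i)·(+0.1372-0.1894i)  (+0.0272+0.3166i)·(+0.3440-0.2505i)  (+0.3645-0.0012i)·(+0.2868-0.0934i)  (-0.0013+0.0162i)·(-0.2329+0.0000i)  (+0.3753+0.0613i)·(-0.2868-0.0934i)  (+0.1082-0.4336i)·(+0.3440+0.2505i)  (-0.2722-0.0924i)·(-0.1372-0.1894i)  (-0.0421+0.0969i)·(+0.0200+0.0622i)
Y_4^-2(R⁻¹ n̂) = +0.304930-0.084342i

Re=0.3049 Im=-0.0843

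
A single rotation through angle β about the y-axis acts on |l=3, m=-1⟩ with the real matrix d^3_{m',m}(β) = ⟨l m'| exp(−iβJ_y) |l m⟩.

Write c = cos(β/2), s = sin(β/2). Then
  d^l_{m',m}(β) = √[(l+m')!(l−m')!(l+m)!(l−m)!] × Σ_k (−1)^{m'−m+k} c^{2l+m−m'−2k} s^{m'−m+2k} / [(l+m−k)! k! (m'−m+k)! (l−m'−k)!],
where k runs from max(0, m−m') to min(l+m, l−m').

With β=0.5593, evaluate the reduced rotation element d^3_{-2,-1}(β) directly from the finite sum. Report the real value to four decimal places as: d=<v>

d^3_{-2,-1}(β=0.5593) via Wigner's sum:
c=cos(0.5593/2)=0.961152, s=sin(0.5593/2)=0.276019; N=√[1·120·2·24]=75.894664
k: max(0,(-1)−(-2))=1 … min(3+(-1),3−(-2))=2
  k=1: (−1)^0·75.8947/(24)·0.9612^5·0.2760^1 = +0.715979
  k=2: (−1)^1·75.8947/(12)·0.9612^3·0.2760^3 = -0.118093
d^3_{-2,-1}(0.5593) = +0.715979 -0.118093 = +0.597885

d=0.5979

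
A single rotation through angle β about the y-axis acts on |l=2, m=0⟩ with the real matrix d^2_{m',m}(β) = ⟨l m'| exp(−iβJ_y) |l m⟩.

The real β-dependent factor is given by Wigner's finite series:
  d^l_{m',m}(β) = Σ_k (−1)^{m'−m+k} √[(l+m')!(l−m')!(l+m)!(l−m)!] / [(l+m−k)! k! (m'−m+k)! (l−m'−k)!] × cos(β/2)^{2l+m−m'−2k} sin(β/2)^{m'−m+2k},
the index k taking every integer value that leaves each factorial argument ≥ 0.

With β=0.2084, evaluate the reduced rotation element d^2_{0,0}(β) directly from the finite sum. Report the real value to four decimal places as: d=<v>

d^2_{0,0}(β=0.2084) via Wigner's sum:
Half-angle: c=0.994576, s=0.104012. N=√(2·2·2·2)=4.000000
k∈{0,1,2} keeps every argument non-negative
  k=0: (−1)^0·4.0000/(4)·0.9946^4·0.1040^0 = +0.978480
  k=1: (−1)^1·4.0000/(1)·0.9946^2·0.1040^2 = -0.042805
  k=2: (−1)^2·4.0000/(4)·0.9946^0·0.1040^4 = +0.000117
d^2_{0,0}(0.2084) = +0.978480 -0.042805 +0.000117 = +0.935792

d=0.9358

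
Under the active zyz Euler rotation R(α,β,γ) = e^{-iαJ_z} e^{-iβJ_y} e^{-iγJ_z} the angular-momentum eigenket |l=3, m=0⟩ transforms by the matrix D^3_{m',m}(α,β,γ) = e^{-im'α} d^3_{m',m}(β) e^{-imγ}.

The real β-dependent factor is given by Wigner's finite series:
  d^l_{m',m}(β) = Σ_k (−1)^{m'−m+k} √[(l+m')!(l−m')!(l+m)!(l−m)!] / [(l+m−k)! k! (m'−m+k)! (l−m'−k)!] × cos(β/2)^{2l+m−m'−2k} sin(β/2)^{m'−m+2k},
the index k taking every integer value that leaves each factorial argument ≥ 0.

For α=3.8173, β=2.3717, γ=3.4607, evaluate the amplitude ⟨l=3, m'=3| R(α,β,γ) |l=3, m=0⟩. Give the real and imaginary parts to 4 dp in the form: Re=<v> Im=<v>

First d^3_{3,0}(β=2.3717), then the phase factors e^{-i(3)α} and e^{-i(0)γ}:
c=cos(2.3717/2)=0.375509, s=sin(2.3717/2)=0.926819; N=√[720·1·6·6]=160.996894
The bounds max(0,m−m')=0 and min(l+m,l−m')=0 give 1 term
  k=0: (−1)^3·160.9969/(36)·0.3755^3·0.9268^3 = -0.188522
d^3_{3,0}(2.3717) = -0.188522
Attach z-rotation phases: D = e^{-i(3)(3.8173)}·(-0.188522)·e^{-i(0)(3.4607)} = -0.083073-0.169232i

Re=-0.0831 Im=-0.1692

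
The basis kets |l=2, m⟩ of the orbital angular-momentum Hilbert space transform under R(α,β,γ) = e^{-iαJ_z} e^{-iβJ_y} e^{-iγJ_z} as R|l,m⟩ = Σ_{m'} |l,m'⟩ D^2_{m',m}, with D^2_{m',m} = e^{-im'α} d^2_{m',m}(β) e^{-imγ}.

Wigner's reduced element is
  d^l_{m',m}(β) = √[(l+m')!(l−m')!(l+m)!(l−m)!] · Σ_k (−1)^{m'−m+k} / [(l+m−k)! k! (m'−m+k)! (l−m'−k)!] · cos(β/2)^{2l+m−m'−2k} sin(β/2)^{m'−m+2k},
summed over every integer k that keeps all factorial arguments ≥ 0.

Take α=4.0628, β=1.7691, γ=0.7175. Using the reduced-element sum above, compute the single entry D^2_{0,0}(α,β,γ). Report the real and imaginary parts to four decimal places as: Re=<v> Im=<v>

D^2_{0,0}(4.0628,1.7691,0.7175) = e^{-i·0·4.0628}·d^2_{0,0}(1.7691)·e^{-i·0·0.7175}. Compute d first:
With c≡cos(β/2)=0.633638 and s≡sin(β/2)=0.773630, N=[2·2·2·2]^{1/2}=4.000000
k∈{0,1,2} keeps every argument non-negative
  k=0: (−1)^0·4.0000/(4)·0.6336^4·0.7736^0 = +0.161200
  k=1: (−1)^1·4.0000/(1)·0.6336^2·0.7736^2 = -0.961188
  k=2: (−1)^2·4.0000/(4)·0.6336^0·0.7736^4 = +0.358206
d^2_{0,0}(1.7691) = +0.161200 -0.961188 +0.358206 = -0.441783
Attach z-rotation phases: D = e^{-i(0)(4.0628)}·(-0.441783)·e^{-i(0)(0.7175)} = -0.441783+0.000000i

Re=-0.4418 Im=0.0000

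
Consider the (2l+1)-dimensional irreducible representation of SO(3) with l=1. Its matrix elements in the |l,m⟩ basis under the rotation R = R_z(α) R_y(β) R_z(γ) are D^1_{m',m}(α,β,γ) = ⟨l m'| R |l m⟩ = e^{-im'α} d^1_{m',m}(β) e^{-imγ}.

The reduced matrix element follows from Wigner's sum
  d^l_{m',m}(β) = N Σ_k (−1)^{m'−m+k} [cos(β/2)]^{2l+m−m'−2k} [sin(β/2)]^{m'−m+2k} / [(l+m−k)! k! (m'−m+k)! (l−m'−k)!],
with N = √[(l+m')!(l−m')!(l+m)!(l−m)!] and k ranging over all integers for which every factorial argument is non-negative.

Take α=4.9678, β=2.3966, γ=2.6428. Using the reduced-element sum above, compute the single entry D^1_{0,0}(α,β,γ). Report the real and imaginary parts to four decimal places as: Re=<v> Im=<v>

D^1_{0,0}(4.9678,2.3966,2.6428) = e^{-i·0·4.9678}·d^1_{0,0}(2.3966)·e^{-i·0·2.6428}. Compute d first:
Half-angle: c=0.363942, s=0.931422. N=√(1·1·1·1)=1.000000
Admissible k: 0..1 (factorial args all ≥0)
  k=0: (−1)^0·1.0000/(1)·0.3639^2·0.9314^0 = +0.132454
  k=1: (−1)^1·1.0000/(1)·0.3639^0·0.9314^2 = -0.867546
d^1_{0,0}(2.3966) = +0.132454 -0.867546 = -0.735093
Phases: e^{-i·(0)·4.9678}=+1.000000+0.000000i, e^{-i·(0)·2.6428}=+1.000000+0.000000i ⇒ D=-0.735093+0.000000i

Re=-0.7351 Im=0.0000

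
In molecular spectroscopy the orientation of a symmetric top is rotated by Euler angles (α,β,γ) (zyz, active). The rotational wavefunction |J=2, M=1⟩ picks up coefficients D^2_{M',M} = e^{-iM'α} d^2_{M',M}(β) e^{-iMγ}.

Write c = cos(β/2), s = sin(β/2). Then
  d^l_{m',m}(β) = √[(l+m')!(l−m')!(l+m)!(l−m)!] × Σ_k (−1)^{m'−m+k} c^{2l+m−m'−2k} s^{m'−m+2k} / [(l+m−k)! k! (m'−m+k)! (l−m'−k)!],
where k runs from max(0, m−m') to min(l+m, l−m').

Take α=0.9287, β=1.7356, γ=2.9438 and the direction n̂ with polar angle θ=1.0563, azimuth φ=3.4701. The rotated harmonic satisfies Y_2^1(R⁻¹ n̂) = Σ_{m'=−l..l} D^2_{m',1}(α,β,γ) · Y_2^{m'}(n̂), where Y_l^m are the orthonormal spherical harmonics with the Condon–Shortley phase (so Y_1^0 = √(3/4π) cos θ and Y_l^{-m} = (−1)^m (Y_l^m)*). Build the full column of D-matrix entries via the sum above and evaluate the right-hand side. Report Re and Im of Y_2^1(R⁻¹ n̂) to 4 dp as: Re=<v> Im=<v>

Re=0.2787 Im=-0.2500

Need the full column D^2_{m',1} for m'=−2..2 at α=0.9287, β=1.7356, γ=2.9438.
cos(β/2)=0.646507, sin(β/2)=0.762908
d^2_{-2,1}: single k=3 term ⇒ +0.574143;  D = +0.267364-0.508092i
d^2_{-1,1}: k∈[2..3] ⇒ +0.729814 -0.338758 = +0.391055;  D = -0.168087-0.353088i
d^2_{0,1}: k∈[1..2] ⇒ +0.504971 -0.703179 = -0.198208;  D = +0.194343+0.038949i
d^2_{1,1}: k∈[0..1] ⇒ +0.174699 -0.729814 = -0.555114;  D = +0.413321-0.370564i
d^2_{2,1}: single k=0 term ⇒ -0.412307;  D = -0.036569-0.410682i
Y_2^{m'}(θ=1.0563,φ=3.4701) and Σ D·Y over m':
  (+0.2674-0.5081i)·(+0.2318-0.1788i)  (-0.1681-0.3531i)·(-0.3133+0.1068i)  (+0.1943+0.0389i)·(-0.0863+0.0000i)  (+0.4133-0.3706i)·(+0.3133+0.1068i)  (-0.0366-0.4107i)·(+0.2318+0.1788i)
Y_2^1(R⁻¹ n̂) = +0.278712-0.249955i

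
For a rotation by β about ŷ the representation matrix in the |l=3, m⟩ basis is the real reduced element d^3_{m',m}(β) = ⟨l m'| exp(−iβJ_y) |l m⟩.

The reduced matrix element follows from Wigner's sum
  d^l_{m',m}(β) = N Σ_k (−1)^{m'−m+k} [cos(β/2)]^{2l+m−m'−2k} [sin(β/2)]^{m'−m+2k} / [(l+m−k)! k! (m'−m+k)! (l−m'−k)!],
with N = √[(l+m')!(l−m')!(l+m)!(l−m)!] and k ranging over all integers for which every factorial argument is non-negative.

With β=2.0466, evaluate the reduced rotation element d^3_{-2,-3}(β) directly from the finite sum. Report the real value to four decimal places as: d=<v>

d=-0.0799

d^3_{-2,-3}(β=2.0466) via Wigner's sum:
With c≡cos(β/2)=0.520551 and s≡sin(β/2)=0.853830, N=[1·120·1·720]^{1/2}=293.938769
Admissible k: 0..0 (factorial args all ≥0)
  k=0: (−1)^1·293.9388/(120)·0.5206^5·0.8538^1 = -0.079940
d^3_{-2,-3}(2.0466) = -0.079940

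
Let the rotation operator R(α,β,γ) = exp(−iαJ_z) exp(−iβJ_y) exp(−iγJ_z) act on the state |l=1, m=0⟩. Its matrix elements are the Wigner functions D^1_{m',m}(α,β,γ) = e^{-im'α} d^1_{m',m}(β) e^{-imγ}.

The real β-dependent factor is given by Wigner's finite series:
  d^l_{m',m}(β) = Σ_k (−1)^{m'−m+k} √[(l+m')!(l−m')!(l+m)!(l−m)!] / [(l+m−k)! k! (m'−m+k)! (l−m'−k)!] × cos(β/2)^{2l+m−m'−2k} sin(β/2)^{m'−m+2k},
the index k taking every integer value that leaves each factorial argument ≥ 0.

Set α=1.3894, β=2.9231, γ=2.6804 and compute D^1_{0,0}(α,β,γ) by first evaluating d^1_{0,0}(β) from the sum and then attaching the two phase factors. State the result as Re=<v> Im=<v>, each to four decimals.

Re=-0.9762 Im=0.0000

Split into d^1_{0,0}(β=2.9231) × two z-phases.
With c≡cos(β/2)=0.109029 and s≡sin(β/2)=0.994039, N=[1·1·1·1]^{1/2}=1.000000
The bounds max(0,m−m')=0 and min(l+m,l−m')=1 give 2 terms
  k=0: (−1)^0·1.0000/(1)·0.1090^2·0.9940^0 = +0.011887
  k=1: (−1)^1·1.0000/(1)·0.1090^0·0.9940^2 = -0.988113
d^1_{0,0}(2.9231) = +0.011887 -0.988113 = -0.976225
D = (+1.000000+0.000000i)·(-0.976225)·(+1.000000+0.000000i) = -0.976225+0.000000i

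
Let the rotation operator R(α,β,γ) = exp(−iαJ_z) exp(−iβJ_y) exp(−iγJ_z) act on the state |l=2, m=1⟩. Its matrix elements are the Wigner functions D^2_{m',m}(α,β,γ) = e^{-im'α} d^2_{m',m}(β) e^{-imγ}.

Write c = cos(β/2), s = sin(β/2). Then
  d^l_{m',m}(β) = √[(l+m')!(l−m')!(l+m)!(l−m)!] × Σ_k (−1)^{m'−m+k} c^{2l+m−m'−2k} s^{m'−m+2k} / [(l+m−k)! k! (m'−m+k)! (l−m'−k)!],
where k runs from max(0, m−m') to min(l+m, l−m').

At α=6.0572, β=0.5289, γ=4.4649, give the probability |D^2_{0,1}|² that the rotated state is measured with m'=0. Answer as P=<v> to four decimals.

First d^2_{0,1}(β=0.5289), then the phase factors e^{-i(0)α} and e^{-i(1)γ}:
With c≡cos(β/2)=0.965236 and s≡sin(β/2)=0.261378, N=[2·2·6·1]^{1/2}=4.898979
k∈{1,2} keeps every argument non-negative
  k=1: (−1)^0·4.8990/(2)·0.9652^3·0.2614^1 = +0.575767
  k=2: (−1)^1·4.8990/(2)·0.9652^1·0.2614^3 = -0.042220
d^2_{0,1}(0.5289) = +0.575767 -0.042220 = +0.533547
|D^2_{0,1}|² = |d^2_{0,1}(β)|² = (+0.533547)² = 0.284672 (the z-rotation phases have unit modulus)

P=0.2847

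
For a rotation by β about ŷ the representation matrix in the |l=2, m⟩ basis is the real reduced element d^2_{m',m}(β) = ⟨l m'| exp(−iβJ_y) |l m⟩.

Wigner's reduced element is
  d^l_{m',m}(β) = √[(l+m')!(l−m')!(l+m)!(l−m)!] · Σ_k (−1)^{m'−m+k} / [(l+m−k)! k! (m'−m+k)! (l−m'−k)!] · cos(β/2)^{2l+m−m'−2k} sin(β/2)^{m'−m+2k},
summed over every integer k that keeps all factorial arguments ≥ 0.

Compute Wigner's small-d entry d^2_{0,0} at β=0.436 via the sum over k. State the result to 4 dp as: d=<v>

d=0.7325

d^2_{0,0}(β=0.436) via Wigner's sum:
With c≡cos(β/2)=0.976332 and s≡sin(β/2)=0.216277, N=[2·2·2·2]^{1/2}=4.000000
k∈{0,1,2} keeps every argument non-negative
  k=0: (−1)^0·4.0000/(4)·0.9763^4·0.2163^0 = +0.908636
  k=1: (−1)^1·4.0000/(1)·0.9763^2·0.2163^2 = -0.178352
  k=2: (−1)^2·4.0000/(4)·0.9763^0·0.2163^4 = +0.002188
d^2_{0,0}(0.436) = +0.908636 -0.178352 +0.002188 = +0.732472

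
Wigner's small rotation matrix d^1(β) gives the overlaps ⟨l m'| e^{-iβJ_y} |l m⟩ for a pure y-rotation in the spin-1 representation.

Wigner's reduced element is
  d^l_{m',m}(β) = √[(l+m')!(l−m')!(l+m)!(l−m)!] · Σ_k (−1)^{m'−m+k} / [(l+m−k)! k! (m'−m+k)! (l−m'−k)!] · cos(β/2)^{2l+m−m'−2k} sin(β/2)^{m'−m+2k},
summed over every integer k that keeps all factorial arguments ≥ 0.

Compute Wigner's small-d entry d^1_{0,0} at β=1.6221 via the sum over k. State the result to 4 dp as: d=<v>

d=-0.0513

d^1_{0,0}(β=1.6221) via Wigner's sum:
With c≡cos(β/2)=0.688738 and s≡sin(β/2)=0.725011, N=[1·1·1·1]^{1/2}=1.000000
k: max(0,(0)−(0))=0 … min(1+(0),1−(0))=1
  k=0: (−1)^0·1.0000/(1)·0.6887^2·0.7250^0 = +0.474359
  k=1: (−1)^1·1.0000/(1)·0.6887^0·0.7250^2 = -0.525641
d^1_{0,0}(1.6221) = +0.474359 -0.525641 = -0.051281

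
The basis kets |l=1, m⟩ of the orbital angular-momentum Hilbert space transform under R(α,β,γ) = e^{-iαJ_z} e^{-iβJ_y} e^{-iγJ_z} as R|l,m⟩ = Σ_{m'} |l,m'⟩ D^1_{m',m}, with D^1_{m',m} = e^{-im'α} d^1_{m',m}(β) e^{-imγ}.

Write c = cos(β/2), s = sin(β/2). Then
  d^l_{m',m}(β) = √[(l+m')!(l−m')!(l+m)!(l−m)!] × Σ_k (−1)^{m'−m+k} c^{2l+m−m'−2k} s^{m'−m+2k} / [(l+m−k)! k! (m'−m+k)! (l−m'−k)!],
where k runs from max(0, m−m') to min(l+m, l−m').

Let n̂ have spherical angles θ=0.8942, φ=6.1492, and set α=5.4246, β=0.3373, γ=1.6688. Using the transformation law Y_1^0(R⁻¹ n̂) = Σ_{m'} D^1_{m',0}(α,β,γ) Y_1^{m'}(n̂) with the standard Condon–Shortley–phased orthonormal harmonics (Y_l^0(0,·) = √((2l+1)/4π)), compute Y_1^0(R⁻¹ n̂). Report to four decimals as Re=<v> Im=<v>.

Re=0.3831 Im=0.0000

Need the full column D^1_{m',0} for m'=−1..1 at α=5.4246, β=0.3373, γ=1.6688.
cos(β/2)=0.985812, sin(β/2)=0.167852
d^1_{-1,0}: single k=1 term ⇒ +0.234010;  D = +0.152928-0.177127i
d^1_{0,0}: k∈[0..1] ⇒ +0.971826 -0.028174 = +0.943652;  D = +0.943652+0.000000i
d^1_{1,0}: single k=0 term ⇒ -0.234010;  D = -0.152928-0.177127i
Y_1^{m'}(θ=0.8942,φ=6.1492) and Σ D·Y over m':
  (+0.1529-0.1771i)·(+0.2670+0.0360i)  (+0.9437+0.0000i)·(+0.3059+0.0000i)  (-0.1529-0.1771i)·(-0.2670+0.0360i)
Y_1^0(R⁻¹ n̂) = +0.383098+0.000000i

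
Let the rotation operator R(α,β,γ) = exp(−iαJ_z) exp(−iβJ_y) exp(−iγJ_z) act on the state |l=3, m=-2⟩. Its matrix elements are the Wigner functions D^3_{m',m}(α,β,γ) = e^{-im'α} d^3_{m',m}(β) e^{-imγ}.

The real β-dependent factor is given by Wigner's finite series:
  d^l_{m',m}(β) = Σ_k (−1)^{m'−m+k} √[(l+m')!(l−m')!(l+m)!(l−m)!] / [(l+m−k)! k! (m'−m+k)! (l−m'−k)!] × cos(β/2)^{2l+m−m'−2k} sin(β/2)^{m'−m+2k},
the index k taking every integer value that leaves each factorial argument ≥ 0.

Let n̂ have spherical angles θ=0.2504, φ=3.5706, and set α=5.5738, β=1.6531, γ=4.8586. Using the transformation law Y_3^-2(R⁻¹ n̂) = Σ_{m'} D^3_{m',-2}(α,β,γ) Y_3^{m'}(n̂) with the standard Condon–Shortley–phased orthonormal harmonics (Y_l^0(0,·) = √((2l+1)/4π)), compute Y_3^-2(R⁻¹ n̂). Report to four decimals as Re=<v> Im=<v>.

Re=0.1783 Im=-0.0305

Need the full column D^3_{m',-2} for m'=−3..3 at α=5.5738, β=1.6531, γ=4.8586.
cos(β/2)=0.677418, sin(β/2)=0.735599
d^3_{-3,-2}: single k=1 term ⇒ +0.257039;  D = +0.067305+0.248071i
d^3_{-2,-2}: k∈[0..1] ⇒ +0.096636 -0.569741 = -0.473105;  D = +0.203416-0.427142i
d^3_{-1,-2}: k∈[0..1] ⇒ -0.331836 +0.782568 = +0.450732;  D = -0.412115+0.182540i
d^3_{0,-2}: k∈[0..1] ⇒ +0.624120 -0.735931 = -0.111811;  D = +0.107064+0.032232i
d^3_{1,-2}: k∈[0..1] ⇒ -0.782568 +0.461383 = -0.321186;  D = +0.173049+0.270582i
d^3_{2,-2}: k∈[0..1] ⇒ +0.671810 -0.158433 = +0.513377;  D = +0.071840-0.508326i
d^3_{3,-2}: single k=0 term ⇒ -0.357385;  D = -0.268445+0.235927i
Y_3^{m'}(θ=0.2504,φ=3.5706) and Σ D·Y over m':
  (+0.0673+0.2481i)·(-0.0018+0.0061i)  (+0.2034-0.4271i)·(+0.0398-0.0460i)  (-0.4121+0.1825i)·(-0.2689+0.1230i)  (+0.1071+0.0322i)·(+0.6121+0.0000i)  (+0.1730+0.2706i)·(+0.2689+0.1230i)  (+0.0718-0.5083i)·(+0.0398+0.0460i)  (-0.2684+0.2359i)·(+0.0018+0.0061i)
Y_3^-2(R⁻¹ n̂) = +0.178294-0.030492i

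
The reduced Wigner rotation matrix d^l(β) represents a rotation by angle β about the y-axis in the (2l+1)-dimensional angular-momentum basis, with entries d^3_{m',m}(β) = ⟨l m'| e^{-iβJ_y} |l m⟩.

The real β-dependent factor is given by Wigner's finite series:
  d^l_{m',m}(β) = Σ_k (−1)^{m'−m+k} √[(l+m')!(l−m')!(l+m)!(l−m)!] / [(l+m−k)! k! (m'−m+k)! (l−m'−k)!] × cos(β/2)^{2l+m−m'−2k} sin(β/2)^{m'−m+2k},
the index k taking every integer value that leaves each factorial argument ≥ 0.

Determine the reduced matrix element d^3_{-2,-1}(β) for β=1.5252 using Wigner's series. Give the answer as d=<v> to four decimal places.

d^3_{-2,-1}(β=1.5252) via Wigner's sum:
Half-angle: c=0.723042, s=0.690804. N=√(1·120·2·24)=75.894664
k: max(0,(-1)−(-2))=1 … min(3+(-1),3−(-2))=2
  k=1: (−1)^0·75.8947/(24)·0.7230^5·0.6908^1 = +0.431691
  k=2: (−1)^1·75.8947/(12)·0.7230^3·0.6908^3 = -0.788107
d^3_{-2,-1}(1.5252) = +0.431691 -0.788107 = -0.356416

d=-0.3564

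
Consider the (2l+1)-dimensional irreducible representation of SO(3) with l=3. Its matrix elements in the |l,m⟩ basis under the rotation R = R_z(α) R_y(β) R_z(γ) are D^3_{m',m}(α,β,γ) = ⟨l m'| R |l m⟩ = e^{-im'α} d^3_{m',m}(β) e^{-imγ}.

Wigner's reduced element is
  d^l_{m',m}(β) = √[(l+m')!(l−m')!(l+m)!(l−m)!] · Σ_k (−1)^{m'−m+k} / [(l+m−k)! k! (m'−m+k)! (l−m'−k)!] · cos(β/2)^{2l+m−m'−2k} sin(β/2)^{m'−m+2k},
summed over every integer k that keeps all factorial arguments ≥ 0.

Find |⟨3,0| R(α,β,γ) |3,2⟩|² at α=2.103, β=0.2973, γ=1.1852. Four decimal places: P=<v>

Split into d^3_{0,2}(β=0.2973) × two z-phases.
Half-angle: c=0.988972, s=0.148103. N=√(6·6·120·1)=65.726707
Admissible k: 2..3 (factorial args all ≥0)
  k=2: (−1)^0·65.7267/(12)·0.9890^4·0.1481^2 = +0.114928
  k=3: (−1)^1·65.7267/(12)·0.9890^2·0.1481^4 = -0.002577
d^3_{0,2}(0.2973) = +0.114928 -0.002577 = +0.112350
|D^3_{0,2}|² = |d^3_{0,2}(β)|² = (+0.112350)² = 0.012623 (the z-rotation phases have unit modulus)

P=0.0126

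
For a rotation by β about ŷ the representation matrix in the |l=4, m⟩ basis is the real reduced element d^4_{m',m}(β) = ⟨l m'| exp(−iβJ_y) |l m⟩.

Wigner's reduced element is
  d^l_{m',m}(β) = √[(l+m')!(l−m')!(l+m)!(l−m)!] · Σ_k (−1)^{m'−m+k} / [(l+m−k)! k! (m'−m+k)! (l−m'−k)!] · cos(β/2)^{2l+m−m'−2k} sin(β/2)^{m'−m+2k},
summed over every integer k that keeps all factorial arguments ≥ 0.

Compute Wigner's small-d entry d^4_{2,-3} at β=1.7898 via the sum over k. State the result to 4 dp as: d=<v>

d^4_{2,-3}(β=1.7898) via Wigner's sum:
Half-angle: c=0.625597, s=0.780147. N=√(720·2·1·5040)=2693.993318
The bounds max(0,m−m')=0 and min(l+m,l−m')=1 give 2 terms
  k=0: (−1)^5·2693.9933/(240)·0.6256^3·0.7801^5 = -0.794236
  k=1: (−1)^6·2693.9933/(720)·0.6256^1·0.7801^7 = +0.411710
d^4_{2,-3}(1.7898) = -0.794236 +0.411710 = -0.382526

d=-0.3825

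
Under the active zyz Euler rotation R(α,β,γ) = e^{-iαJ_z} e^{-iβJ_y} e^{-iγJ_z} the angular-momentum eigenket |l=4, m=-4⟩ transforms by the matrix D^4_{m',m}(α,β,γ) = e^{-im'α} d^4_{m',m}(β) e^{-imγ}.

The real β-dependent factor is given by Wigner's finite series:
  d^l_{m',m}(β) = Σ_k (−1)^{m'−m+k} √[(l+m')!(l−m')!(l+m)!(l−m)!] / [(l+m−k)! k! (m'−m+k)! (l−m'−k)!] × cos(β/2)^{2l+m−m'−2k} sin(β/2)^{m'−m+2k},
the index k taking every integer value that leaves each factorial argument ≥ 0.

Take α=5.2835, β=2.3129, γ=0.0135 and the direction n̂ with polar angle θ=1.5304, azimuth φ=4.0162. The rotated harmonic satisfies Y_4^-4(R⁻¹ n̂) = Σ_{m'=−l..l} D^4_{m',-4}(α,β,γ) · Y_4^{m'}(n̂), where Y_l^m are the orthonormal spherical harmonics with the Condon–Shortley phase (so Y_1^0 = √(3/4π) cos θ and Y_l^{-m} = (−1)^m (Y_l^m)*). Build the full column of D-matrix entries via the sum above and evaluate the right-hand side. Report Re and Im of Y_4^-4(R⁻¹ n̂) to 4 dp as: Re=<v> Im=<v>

Re=0.2192 Im=0.3468

Need the full column D^4_{m',-4} for m'=−4..4 at α=5.2835, β=2.3129, γ=0.0135.
cos(β/2)=0.402592, sin(β/2)=0.915380
d^4_{-4,-4}: single k=0 term ⇒ +0.000690;  D = -0.000479+0.000497i
d^4_{-3,-4}: single k=0 term ⇒ -0.004438;  D = +0.004353+0.000867i
d^4_{-2,-4}: single k=0 term ⇒ +0.018879;  D = -0.006907-0.017570i
d^4_{-1,-4}: single k=0 term ⇒ -0.060705;  D = -0.035524+0.049225i
d^4_{0,-4}: single k=0 term ⇒ +0.154317;  D = +0.154092+0.008329i
d^4_{1,-4}: single k=0 term ⇒ -0.313830;  D = -0.155149-0.272797i
d^4_{2,-4}: single k=0 term ⇒ +0.504564;  D = -0.234148+0.446944i
d^4_{3,-4}: single k=0 term ⇒ -0.613223;  D = +0.610821-0.054222i
d^4_{4,-4}: single k=0 term ⇒ +0.492958;  D = -0.302104-0.389540i
Y_4^{m'}(θ=1.5304,φ=4.0162) and Σ D·Y over m':
  (-0.0005+0.0005i)·(-0.4133+0.1541i)  (+0.0044+0.0009i)·(+0.0438+0.0250i)  (-0.0069-0.0176i)·(+0.0586+0.3249i)  (-0.0355+0.0492i)·(+0.0366-0.0438i)  (+0.1541+0.0083i)·(+0.3122+0.0000i)  (-0.1551-0.2728i)·(-0.0366-0.0438i)  (-0.2341+0.4469i)·(+0.0586-0.3249i)  (+0.6108-0.0542i)·(-0.0438+0.0250i)  (-0.3021-0.3895i)·(-0.4133-0.1541i)
Y_4^-4(R⁻¹ n̂) = +0.219224+0.346759i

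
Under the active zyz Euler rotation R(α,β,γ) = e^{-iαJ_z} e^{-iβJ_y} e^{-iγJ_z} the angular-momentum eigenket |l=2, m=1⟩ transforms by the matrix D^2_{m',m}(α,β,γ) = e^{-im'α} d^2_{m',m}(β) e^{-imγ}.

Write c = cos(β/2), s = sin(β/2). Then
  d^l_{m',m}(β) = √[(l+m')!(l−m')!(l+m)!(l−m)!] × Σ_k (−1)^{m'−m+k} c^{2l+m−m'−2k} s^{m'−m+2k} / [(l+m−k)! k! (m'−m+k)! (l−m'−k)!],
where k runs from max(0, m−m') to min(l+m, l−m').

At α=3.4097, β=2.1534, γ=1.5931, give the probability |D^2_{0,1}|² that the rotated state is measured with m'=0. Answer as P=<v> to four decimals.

P=0.3166

D^2_{0,1}(3.4097,2.1534,1.5931) = e^{-i·0·3.4097}·d^2_{0,1}(2.1534)·e^{-i·1·1.5931}. Compute d first:
c=cos(2.1534/2)=0.474236, s=sin(2.1534/2)=0.880398; N=√[2·2·6·1]=4.898979
k∈{1,2} keeps every argument non-negative
  k=1: (−1)^0·4.8990/(2)·0.4742^3·0.8804^1 = +0.230006
  k=2: (−1)^1·4.8990/(2)·0.4742^1·0.8804^3 = -0.792697
d^2_{0,1}(2.1534) = +0.230006 -0.792697 = -0.562691
|D^2_{0,1}|² = |d^2_{0,1}(β)|² = (-0.562691)² = 0.316621 (the z-rotation phases have unit modulus)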